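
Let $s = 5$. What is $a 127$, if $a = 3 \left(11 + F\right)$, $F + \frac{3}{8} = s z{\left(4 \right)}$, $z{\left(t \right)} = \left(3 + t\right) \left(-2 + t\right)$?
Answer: $\frac{245745}{8} \approx 30718.0$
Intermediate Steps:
$z{\left(t \right)} = \left(-2 + t\right) \left(3 + t\right)$
$F = \frac{557}{8}$ ($F = - \frac{3}{8} + 5 \left(-6 + 4 + 4^{2}\right) = - \frac{3}{8} + 5 \left(-6 + 4 + 16\right) = - \frac{3}{8} + 5 \cdot 14 = - \frac{3}{8} + 70 = \frac{557}{8} \approx 69.625$)
$a = \frac{1935}{8}$ ($a = 3 \left(11 + \frac{557}{8}\right) = 3 \cdot \frac{645}{8} = \frac{1935}{8} \approx 241.88$)
$a 127 = \frac{1935}{8} \cdot 127 = \frac{245745}{8}$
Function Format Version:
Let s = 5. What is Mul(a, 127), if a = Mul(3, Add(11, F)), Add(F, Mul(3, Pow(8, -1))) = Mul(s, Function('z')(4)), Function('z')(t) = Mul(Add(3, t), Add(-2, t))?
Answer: Rational(245745, 8) ≈ 30718.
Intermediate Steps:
Function('z')(t) = Mul(Add(-2, t), Add(3, t))
F = Rational(557, 8) (F = Add(Rational(-3, 8), Mul(5, Add(-6, 4, Pow(4, 2)))) = Add(Rational(-3, 8), Mul(5, Add(-6, 4, 16))) = Add(Rational(-3, 8), Mul(5, 14)) = Add(Rational(-3, 8), 70) = Rational(557, 8) ≈ 69.625)
a = Rational(1935, 8) (a = Mul(3, Add(11, Rational(557, 8))) = Mul(3, Rational(645, 8)) = Rational(1935, 8) ≈ 241.88)
Mul(a, 127) = Mul(Rational(1935, 8), 127) = Rational(245745, 8)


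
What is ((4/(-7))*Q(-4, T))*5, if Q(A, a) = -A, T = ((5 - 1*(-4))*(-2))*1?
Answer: -80/7 ≈ -11.429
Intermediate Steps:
T = -18 (T = ((5 + 4)*(-2))*1 = (9*(-2))*1 = -18*1 = -18)
((4/(-7))*Q(-4, T))*5 = ((4/(-7))*(-1*(-4)))*5 = ((4*(-1/7))*4)*5 = -4/7*4*5 = -16/7*5 = -80/7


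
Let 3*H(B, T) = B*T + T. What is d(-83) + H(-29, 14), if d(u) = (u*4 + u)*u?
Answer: 102943/3 ≈ 34314.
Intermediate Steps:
H(B, T) = T/3 + B*T/3 (H(B, T) = (B*T + T)/3 = (T + B*T)/3 = T/3 + B*T/3)
d(u) = 5*u**2 (d(u) = (4*u + u)*u = (5*u)*u = 5*u**2)
d(-83) + H(-29, 14) = 5*(-83)**2 + (1/3)*14*(1 - 29) = 5*6889 + (1/3)*14*(-28) = 34445 - 392/3 = 102943/3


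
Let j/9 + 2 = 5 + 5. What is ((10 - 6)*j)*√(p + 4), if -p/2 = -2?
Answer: 576*√2 ≈ 814.59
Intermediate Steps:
p = 4 (p = -2*(-2) = 4)
j = 72 (j = -18 + 9*(5 + 5) = -18 + 9*10 = -18 + 90 = 72)
((10 - 6)*j)*√(p + 4) = ((10 - 6)*72)*√(4 + 4) = (4*72)*√8 = 288*(2*√2) = 576*√2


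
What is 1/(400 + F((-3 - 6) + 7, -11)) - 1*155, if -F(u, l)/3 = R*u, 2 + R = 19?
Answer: -77809/502 ≈ -155.00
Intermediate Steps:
R = 17 (R = -2 + 19 = 17)
F(u, l) = -51*u
1/(400 + F((-3 - 6) + 7, -11)) - 1*155 = 1/(400 - 51*((-3 - 6) + 7)) - 1*155 = 1/(400 - 51*(-9 + 7)) - 155 = 1/(400 - 51*(-2)) - 155 = 1/(400 + 102) - 155 = 1/502 - 155 = -77809/502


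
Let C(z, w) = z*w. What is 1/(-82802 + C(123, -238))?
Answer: -1/112076 ≈ -8.9225e-6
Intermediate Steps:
C(z, w) = w*z
1/(-82802 + C(123, -238)) = 1/(-82802 - 238*123) = 1/(-82802 - 29274) = 1/(-112076) = -1/112076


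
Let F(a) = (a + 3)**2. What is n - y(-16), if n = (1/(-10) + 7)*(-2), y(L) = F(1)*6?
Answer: -549/5 ≈ -109.80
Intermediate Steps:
F(a) = (3 + a)**2
y(L) = 96 (y(L) = (3 + 1)**2*6 = 4**2*6 = 16*6 = 96)
n = -69/5 (n = (-1/10 + 7)*(-2) = (69/10)*(-2) = -69/5 ≈ -13.800)
n - y(-16) = -69/5 - 1*96 = -69/5 - 96 = -549/5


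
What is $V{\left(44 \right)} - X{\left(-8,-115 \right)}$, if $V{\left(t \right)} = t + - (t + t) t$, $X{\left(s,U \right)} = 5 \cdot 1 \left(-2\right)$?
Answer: $-3818$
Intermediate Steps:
$X{\left(s,U \right)} = -10$ ($X{\left(s,U \right)} = 5 \left(-2\right) = -10$)
$V{\left(t \right)} = t - 2 t^{2}$ ($V{\left(t \right)} = t + - 2 t t = t - 2 t^{2}$)
$V{\left(44 \right)} - X{\left(-8,-115 \right)} = 44 \left(1 - 88\right) - -10 = 44 \left(1 - 88\right) + 10 = 44 \left(-87\right) + 10 = -3828 + 10 = -3818$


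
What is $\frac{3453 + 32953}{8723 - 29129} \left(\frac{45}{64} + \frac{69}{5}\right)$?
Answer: $- \frac{28160041}{1088320} \approx -25.875$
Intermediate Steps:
$\frac{3453 + 32953}{8723 - 29129} \left(\frac{45}{64} + \frac{69}{5}\right) = \frac{36406}{-20406} \left(45 \cdot \frac{1}{64} + 69 \cdot \frac{1}{5}\right) = 36406 \left(- \frac{1}{20406}\right) \left(\frac{45}{64} + \frac{69}{5}\right) = \left(- \frac{18203}{10203}\right) \frac{4641}{320} = - \frac{28160041}{1088320}$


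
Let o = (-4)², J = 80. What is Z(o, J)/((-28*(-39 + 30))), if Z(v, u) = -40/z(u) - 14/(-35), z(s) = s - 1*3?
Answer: -23/48510 ≈ -0.00047413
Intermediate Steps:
o = 16
z(s) = -3 + s (z(s) = s - 3 = -3 + s)
Z(v, u) = ⅖ - 40/(-3 + u) (Z(v, u) = -40/(-3 + u) - 14/(-35) = -40/(-3 + u) - 14*(-1/35) = -40/(-3 + u) + ⅖ = ⅖ - 40/(-3 + u))
Z(o, J)/((-28*(-39 + 30))) = (2*(-103 + 80)/(5*(-3 + 80)))/((-28*(-39 + 30))) = ((⅖)*(-23)/77)/((-28*(-9))) = ((⅖)*(1/77)*(-23))/252 = -46/385*1/252 = -23/48510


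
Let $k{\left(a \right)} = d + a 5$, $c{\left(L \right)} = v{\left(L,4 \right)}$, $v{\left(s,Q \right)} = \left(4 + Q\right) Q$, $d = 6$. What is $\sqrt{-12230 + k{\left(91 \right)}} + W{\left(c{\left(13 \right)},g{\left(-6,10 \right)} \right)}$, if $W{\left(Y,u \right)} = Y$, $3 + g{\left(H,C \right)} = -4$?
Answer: $32 + i \sqrt{11769} \approx 32.0 + 108.48 i$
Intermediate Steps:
$v{\left(s,Q \right)} = Q \left(4 + Q\right)$
$g{\left(H,C \right)} = -7$ ($g{\left(H,C \right)} = -3 - 4 = -7$)
$c{\left(L \right)} = 32$ ($c{\left(L \right)} = 4 \left(4 + 4\right) = 4 \cdot 8 = 32$)
$k{\left(a \right)} = 6 + 5 a$ ($k{\left(a \right)} = 6 + a 5 = 6 + 5 a$)
$\sqrt{-12230 + k{\left(91 \right)}} + W{\left(c{\left(13 \right)},g{\left(-6,10 \right)} \right)} = \sqrt{-12230 + \left(6 + 5 \cdot 91\right)} + 32 = \sqrt{-12230 + \left(6 + 455\right)} + 32 = \sqrt{-12230 + 461} + 32 = \sqrt{-11769} + 32 = i \sqrt{11769} + 32 = 32 + i \sqrt{11769}$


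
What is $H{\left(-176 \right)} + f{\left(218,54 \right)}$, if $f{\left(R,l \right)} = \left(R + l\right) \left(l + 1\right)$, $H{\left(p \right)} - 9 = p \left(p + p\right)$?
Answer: $76921$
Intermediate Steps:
$H{\left(p \right)} = 9 + 2 p^{2}$ ($H{\left(p \right)} = 9 + p \left(p + p\right) = 9 + p 2 p = 9 + 2 p^{2}$)
$f{\left(R,l \right)} = \left(1 + l\right) \left(R + l\right)$ ($f{\left(R,l \right)} = \left(R + l\right) \left(1 + l\right) = \left(1 + l\right) \left(R + l\right)$)
$H{\left(-176 \right)} + f{\left(218,54 \right)} = \left(9 + 2 \left(-176\right)^{2}\right) + \left(218 + 54 + 54^{2} + 218 \cdot 54\right) = \left(9 + 2 \cdot 30976\right) + \left(218 + 54 + 2916 + 11772\right) = \left(9 + 61952\right) + 14960 = 61961 + 14960 = 76921$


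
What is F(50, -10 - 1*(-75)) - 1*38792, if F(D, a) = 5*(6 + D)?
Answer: -38512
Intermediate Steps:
F(D, a) = 30 + 5*D
F(50, -10 - 1*(-75)) - 1*38792 = (30 + 5*50) - 1*38792 = (30 + 250) - 38792 = 280 - 38792 = -38512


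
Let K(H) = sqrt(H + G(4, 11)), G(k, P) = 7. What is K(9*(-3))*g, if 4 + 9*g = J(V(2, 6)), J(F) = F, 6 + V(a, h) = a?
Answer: -16*I*sqrt(5)/9 ≈ -3.9752*I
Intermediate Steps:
V(a, h) = -6 + a
K(H) = sqrt(7 + H) (K(H) = sqrt(H + 7) = sqrt(7 + H))
g = -8/9 (g = -4/9 + (-6 + 2)/9 = -4/9 + (1/9)*(-4) = -4/9 - 4/9 = -8/9 ≈ -0.88889)
K(9*(-3))*g = sqrt(7 + 9*(-3))*(-8/9) = sqrt(7 - 27)*(-8/9) = sqrt(-20)*(-8/9) = (2*I*sqrt(5))*(-8/9) = -16*I*sqrt(5)/9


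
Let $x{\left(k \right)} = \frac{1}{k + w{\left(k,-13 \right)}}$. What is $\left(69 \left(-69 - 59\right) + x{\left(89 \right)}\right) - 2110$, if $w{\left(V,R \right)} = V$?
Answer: $- \frac{1947675}{178} \approx -10942.0$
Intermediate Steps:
$x{\left(k \right)} = \frac{1}{2 k}$ ($x{\left(k \right)} = \frac{1}{k + k} = \frac{1}{2 k}$)
$\left(69 \left(-69 - 59\right) + x{\left(89 \right)}\right) - 2110 = \left(69 \left(-69 - 59\right) + \frac{1}{2 \cdot 89}\right) - 2110 = \left(69 \left(-128\right) + \frac{1}{2} \cdot \frac{1}{89}\right) - 2110 = \left(-8832 + \frac{1}{178}\right) - 2110 = - \frac{1572095}{178} - 2110 = - \frac{1947675}{178}$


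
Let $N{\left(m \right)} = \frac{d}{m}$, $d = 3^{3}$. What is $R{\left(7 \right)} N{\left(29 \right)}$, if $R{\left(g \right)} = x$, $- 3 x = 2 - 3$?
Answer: $\frac{9}{29} \approx 0.31034$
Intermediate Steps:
$d = 27$
$x = \frac{1}{3}$ ($x = - \frac{2 - 3}{3} = \left(- \frac{1}{3}\right) \left(-1\right) = \frac{1}{3} \approx 0.33333$)
$N{\left(m \right)} = \frac{27}{m}$
$R{\left(g \right)} = \frac{1}{3}$
$R{\left(7 \right)} N{\left(29 \right)} = \frac{27 \cdot \frac{1}{29}}{3} = \frac{1}{3} \cdot \frac{27}{29} = \frac{9}{29}$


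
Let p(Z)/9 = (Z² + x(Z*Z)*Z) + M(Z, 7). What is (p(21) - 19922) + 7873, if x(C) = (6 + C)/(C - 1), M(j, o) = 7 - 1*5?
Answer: -3462797/440 ≈ -7870.0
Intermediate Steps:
M(j, o) = 2 (M(j, o) = 7 - 5 = 2)
x(C) = (6 + C)/(-1 + C)
p(Z) = 18 + 9*Z² + 9*Z*(6 + Z²)/(-1 + Z²) (p(Z) = 9*((Z² + ((6 + Z*Z)/(-1 + Z*Z))*Z) + 2) = 9*((Z² + ((6 + Z²)/(-1 + Z²))*Z) + 2) = 9*((Z² + Z*(6 + Z²)/(-1 + Z²)) + 2) = 9*(2 + Z² + Z*(6 + Z²)/(-1 + Z²)) = 18 + 9*Z² + 9*Z*(6 + Z²)/(-1 + Z²))
(p(21) - 19922) + 7873 = (9*(21*(6 + 21²) + (-1 + 21²)*(2 + 21²))/(-1 + 21²) - 19922) + 7873 = (9*(21*(6 + 441) + (-1 + 441)*(2 + 441))/(-1 + 441) - 19922) + 7873 = (9*(21*447 + 440*443)/440 - 19922) + 7873 = (9*(1/440)*(9387 + 194920) - 19922) + 7873 = (9*(1/440)*204307 - 19922) + 7873 = (1838763/440 - 19922) + 7873 = -6926917/440 + 7873 = -3462797/440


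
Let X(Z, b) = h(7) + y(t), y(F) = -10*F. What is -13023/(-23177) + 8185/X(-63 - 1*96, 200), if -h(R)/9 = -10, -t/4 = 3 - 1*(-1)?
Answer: 38591899/1158850 ≈ 33.302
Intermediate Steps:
t = -16 (t = -4*(3 - 1*(-1)) = -4*(3 + 1) = -4*4 = -16)
h(R) = 90 (h(R) = -9*(-10) = 90)
X(Z, b) = 250 (X(Z, b) = 90 - 10*(-16) = 90 + 160 = 250)
-13023/(-23177) + 8185/X(-63 - 1*96, 200) = -13023/(-23177) + 8185/250 = -13023*(-1/23177) + 8185*(1/250) = 13023/23177 + 1637/50 = 38591899/1158850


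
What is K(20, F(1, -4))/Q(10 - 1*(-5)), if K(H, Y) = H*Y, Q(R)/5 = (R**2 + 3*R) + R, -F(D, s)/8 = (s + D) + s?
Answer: 224/285 ≈ 0.78596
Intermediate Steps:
F(D, s) = -16*s - 8*D (F(D, s) = -8*((s + D) + s) = -8*((D + s) + s) = -8*(D + 2*s) = -16*s - 8*D)
Q(R) = 5*R**2 + 20*R (Q(R) = 5*((R**2 + 3*R) + R) = 5*(R**2 + 4*R) = 5*R**2 + 20*R)
K(20, F(1, -4))/Q(10 - 1*(-5)) = (20*(-16*(-4) - 8*1))/((5*(10 - 1*(-5))*(4 + (10 - 1*(-5))))) = (20*(64 - 8))/((5*(10 + 5)*(4 + (10 + 5)))) = (20*56)/((5*15*(4 + 15))) = 1120/((5*15*19)) = 1120/1425 = 1120*(1/1425) = 224/285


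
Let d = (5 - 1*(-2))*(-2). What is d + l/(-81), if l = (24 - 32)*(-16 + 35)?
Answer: -982/81 ≈ -12.123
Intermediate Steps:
d = -14 (d = (5 + 2)*(-2) = 7*(-2) = -14)
l = -152 (l = -8*19 = -152)
d + l/(-81) = -14 - 152/(-81) = -14 - 1/81*(-152) = -14 + 152/81 = -982/81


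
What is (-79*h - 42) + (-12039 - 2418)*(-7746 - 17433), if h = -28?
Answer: 364014973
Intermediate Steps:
(-79*h - 42) + (-12039 - 2418)*(-7746 - 17433) = (-79*(-28) - 42) + (-12039 - 2418)*(-7746 - 17433) = (2212 - 42) - 14457*(-25179) = 2170 + 364012803 = 364014973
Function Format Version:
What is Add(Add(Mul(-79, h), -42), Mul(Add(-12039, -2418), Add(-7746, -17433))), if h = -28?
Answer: 364014973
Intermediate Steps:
Add(Add(Mul(-79, h), -42), Mul(Add(-12039, -2418), Add(-7746, -17433))) = Add(Add(Mul(-79, -28), -42), Mul(Add(-12039, -2418), Add(-7746, -17433))) = Add(Add(2212, -42), Mul(-14457, -25179)) = Add(2170, 364012803) = 364014973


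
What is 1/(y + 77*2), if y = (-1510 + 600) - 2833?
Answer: -1/3589 ≈ -0.00027863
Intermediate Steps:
y = -3743 (y = -910 - 2833 = -3743)
1/(y + 77*2) = 1/(-3743 + 77*2) = 1/(-3743 + 154) = 1/(-3589) = -1/3589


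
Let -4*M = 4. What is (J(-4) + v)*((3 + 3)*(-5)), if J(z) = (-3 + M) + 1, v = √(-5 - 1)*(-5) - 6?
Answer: 270 + 150*I*√6 ≈ 270.0 + 367.42*I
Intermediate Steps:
M = -1 (M = -¼*4 = -1)
v = -6 - 5*I*√6 (v = √(-6)*(-5) - 6 = (I*√6)*(-5) - 6 = -5*I*√6 - 6 = -6 - 5*I*√6 ≈ -6.0 - 12.247*I)
J(z) = -3 (J(z) = (-3 - 1) + 1 = -4 + 1 = -3)
(J(-4) + v)*((3 + 3)*(-5)) = (-3 + (-6 - 5*I*√6))*((3 + 3)*(-5)) = (-9 - 5*I*√6)*(6*(-5)) = (-9 - 5*I*√6)*(-30) = 270 + 150*I*√6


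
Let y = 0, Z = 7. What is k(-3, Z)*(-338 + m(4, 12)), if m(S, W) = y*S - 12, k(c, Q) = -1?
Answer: 350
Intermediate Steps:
m(S, W) = -12 (m(S, W) = 0*S - 12 = 0 - 12 = -12)
k(-3, Z)*(-338 + m(4, 12)) = -(-338 - 12) = -1*(-350) = 350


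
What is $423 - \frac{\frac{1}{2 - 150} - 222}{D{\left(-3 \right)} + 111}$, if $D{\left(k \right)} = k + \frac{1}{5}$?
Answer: $\frac{34033049}{80068} \approx 425.05$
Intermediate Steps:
$D{\left(k \right)} = \frac{1}{5} + k$ ($D{\left(k \right)} = k + \frac{1}{5} = \frac{1}{5} + k$)
$423 - \frac{\frac{1}{2 - 150} - 222}{D{\left(-3 \right)} + 111} = 423 - \frac{\frac{1}{2 - 150} - 222}{\left(\frac{1}{5} - 3\right) + 111} = 423 - \frac{\frac{1}{-148} - 222}{- \frac{14}{5} + 111} = 423 - \frac{- \frac{1}{148} - 222}{\frac{541}{5}} = 423 - \left(- \frac{32857}{148}\right) \frac{5}{541} = 423 - - \frac{164285}{80068} = 423 + \frac{164285}{80068} = \frac{34033049}{80068}$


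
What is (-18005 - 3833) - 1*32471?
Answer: -54309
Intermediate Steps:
(-18005 - 3833) - 1*32471 = -21838 - 32471 = -54309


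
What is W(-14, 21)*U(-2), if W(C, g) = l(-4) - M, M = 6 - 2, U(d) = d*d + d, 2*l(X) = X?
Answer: -12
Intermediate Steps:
l(X) = X/2
U(d) = d + d² (U(d) = d² + d = d + d²)
M = 4
W(C, g) = -6 (W(C, g) = (½)*(-4) - 1*4 = -2 - 4 = -6)
W(-14, 21)*U(-2) = -(-12)*(1 - 2) = -(-12)*(-1) = -6*2 = -12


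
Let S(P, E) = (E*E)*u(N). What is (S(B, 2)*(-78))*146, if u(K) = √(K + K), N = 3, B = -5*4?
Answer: -45552*√6 ≈ -1.1158e+5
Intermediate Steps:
B = -20
u(K) = √2*√K (u(K) = √(2*K) = √2*√K)
S(P, E) = √6*E² (S(P, E) = (E*E)*(√2*√3) = E²*√6 = √6*E²)
(S(B, 2)*(-78))*146 = ((√6*2²)*(-78))*146 = ((√6*4)*(-78))*146 = ((4*√6)*(-78))*146 = -312*√6*146 = -45552*√6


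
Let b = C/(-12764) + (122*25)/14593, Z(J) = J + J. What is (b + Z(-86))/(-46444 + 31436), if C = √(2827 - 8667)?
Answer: 1253473/109505872 + I*√365/47890528 ≈ 0.011447 + 3.9893e-7*I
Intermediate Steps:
C = 4*I*√365 (C = √(-5840) = 4*I*√365 ≈ 76.42*I)
Z(J) = 2*J
b = 3050/14593 - I*√365/3191 (b = (4*I*√365)/(-12764) + (122*25)/14593 = (4*I*√365)*(-1/12764) + 3050*(1/14593) = -I*√365/3191 + 3050/14593 = 3050/14593 - I*√365/3191 ≈ 0.209 - 0.0059871*I)
(b + Z(-86))/(-46444 + 31436) = ((3050/14593 - I*√365/3191) + 2*(-86))/(-46444 + 31436) = ((3050/14593 - I*√365/3191) - 172)/(-15008) = (-2506946/14593 - I*√365/3191)*(-1/15008) = 1253473/109505872 + I*√365/47890528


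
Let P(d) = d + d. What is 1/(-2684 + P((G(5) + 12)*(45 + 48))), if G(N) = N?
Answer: 1/478 ≈ 0.0020920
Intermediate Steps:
P(d) = 2*d
1/(-2684 + P((G(5) + 12)*(45 + 48))) = 1/(-2684 + 2*((5 + 12)*(45 + 48))) = 1/(-2684 + 2*(17*93)) = 1/(-2684 + 2*1581) = 1/(-2684 + 3162) = 1/478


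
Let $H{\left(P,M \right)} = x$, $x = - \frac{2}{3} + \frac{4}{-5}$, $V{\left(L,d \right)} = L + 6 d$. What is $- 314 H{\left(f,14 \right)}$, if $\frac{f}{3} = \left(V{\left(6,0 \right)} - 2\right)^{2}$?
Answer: $\frac{6908}{15} \approx 460.53$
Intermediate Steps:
$x = - \frac{22}{15}$ ($x = \left(-2\right) \frac{1}{3} + 4 \left(- \frac{1}{5}\right) = - \frac{2}{3} - \frac{4}{5} = - \frac{22}{15} \approx -1.4667$)
$f = 48$ ($f = 3 \left(\left(6 + 6 \cdot 0\right) - 2\right)^{2} = 3 \left(\left(6 + 0\right) - 2\right)^{2} = 3 \left(6 - 2\right)^{2} = 3 \cdot 4^{2} = 3 \cdot 16 = 48$)
$H{\left(P,M \right)} = - \frac{22}{15}$
$- 314 H{\left(f,14 \right)} = \left(-314\right) \left(- \frac{22}{15}\right) = \frac{6908}{15}$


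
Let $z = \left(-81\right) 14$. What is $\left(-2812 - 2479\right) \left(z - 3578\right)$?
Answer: $24931192$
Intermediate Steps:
$z = -1134$
$\left(-2812 - 2479\right) \left(z - 3578\right) = \left(-2812 - 2479\right) \left(-1134 - 3578\right) = \left(-5291\right) \left(-4712\right) = 24931192$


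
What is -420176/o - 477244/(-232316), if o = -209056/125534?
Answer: 95733799915536/379430107 ≈ 2.5231e+5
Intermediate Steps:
o = -104528/62767 (o = -209056*1/125534 = -104528/62767 ≈ -1.6653)
-420176/o - 477244/(-232316) = -420176/(-104528/62767) - 477244/(-232316) = -420176*(-62767/104528) - 477244*(-1/232316) = 1648324187/6533 + 119311/58079 = 95733799915536/379430107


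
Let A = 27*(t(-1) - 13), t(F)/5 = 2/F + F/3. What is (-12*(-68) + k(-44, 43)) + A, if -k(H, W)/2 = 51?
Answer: 48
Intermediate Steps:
t(F) = 10/F + 5*F/3 (t(F) = 5*(2/F + F/3) = 10/F + 5*F/3)
k(H, W) = -102 (k(H, W) = -2*51 = -102)
A = -666 (A = 27*((10/(-1) + (5/3)*(-1)) - 13) = 27*((10*(-1) - 5/3) - 13) = 27*((-10 - 5/3) - 13) = 27*(-35/3 - 13) = 27*(-74/3) = -666)
(-12*(-68) + k(-44, 43)) + A = (-12*(-68) - 102) - 666 = (816 - 102) - 666 = 714 - 666 = 48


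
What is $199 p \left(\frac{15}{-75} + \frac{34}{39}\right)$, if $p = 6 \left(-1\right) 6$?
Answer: $- \frac{312828}{65} \approx -4812.7$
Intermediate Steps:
$p = -36$ ($p = \left(-6\right) 6 = -36$)
$199 p \left(\frac{15}{-75} + \frac{34}{39}\right) = 199 \left(-36\right) \left(\frac{15}{-75} + \frac{34}{39}\right) = - 7164 \left(15 \left(- \frac{1}{75}\right) + 34 \cdot \frac{1}{39}\right) = - 7164 \left(- \frac{1}{5} + \frac{34}{39}\right) = \left(-7164\right) \frac{131}{195} = - \frac{312828}{65}$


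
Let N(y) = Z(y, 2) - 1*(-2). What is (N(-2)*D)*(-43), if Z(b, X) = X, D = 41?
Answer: -7052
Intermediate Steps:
N(y) = 4 (N(y) = 2 - 1*(-2) = 2 + 2 = 4)
(N(-2)*D)*(-43) = (4*41)*(-43) = 164*(-43) = -7052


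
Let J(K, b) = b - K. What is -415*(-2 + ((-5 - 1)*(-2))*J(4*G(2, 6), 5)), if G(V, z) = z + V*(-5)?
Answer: -103750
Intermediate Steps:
G(V, z) = z - 5*V
-415*(-2 + ((-5 - 1)*(-2))*J(4*G(2, 6), 5)) = -415*(-2 + ((-5 - 1)*(-2))*(5 - 4*(6 - 5*2))) = -415*(-2 + (-6*(-2))*(5 - 4*(6 - 10))) = -415*(-2 + 12*(5 - 4*(-4))) = -415*(-2 + 12*(5 - 1*(-16))) = -415*(-2 + 12*(5 + 16)) = -415*(-2 + 12*21) = -415*(-2 + 252) = -415*250 = -83*1250 = -103750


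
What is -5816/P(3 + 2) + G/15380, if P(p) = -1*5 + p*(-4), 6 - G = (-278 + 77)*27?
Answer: 17917181/76900 ≈ 232.99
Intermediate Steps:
G = 5433 (G = 6 - (-278 + 77)*27 = 6 - (-201)*27 = 6 - 1*(-5427) = 6 + 5427 = 5433)
P(p) = -5 - 4*p
-5816/P(3 + 2) + G/15380 = -5816/(-5 - 4*(3 + 2)) + 5433/15380 = -5816/(-5 - 4*5) + 5433*(1/15380) = -5816/(-5 - 20) + 5433/15380 = -5816/(-25) + 5433/15380 = -5816*(-1/25) + 5433/15380 = 5816/25 + 5433/15380 = 17917181/76900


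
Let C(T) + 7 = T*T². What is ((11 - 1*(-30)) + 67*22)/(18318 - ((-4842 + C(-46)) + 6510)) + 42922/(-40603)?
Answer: -4831294001/4628457779 ≈ -1.0438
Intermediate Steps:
C(T) = -7 + T³ (C(T) = -7 + T*T² = -7 + T³)
((11 - 1*(-30)) + 67*22)/(18318 - ((-4842 + C(-46)) + 6510)) + 42922/(-40603) = ((11 - 1*(-30)) + 67*22)/(18318 - ((-4842 + (-7 + (-46)³)) + 6510)) + 42922/(-40603) = ((11 + 30) + 1474)/(18318 - ((-4842 + (-7 - 97336)) + 6510)) + 42922*(-1/40603) = (41 + 1474)/(18318 - ((-4842 - 97343) + 6510)) - 42922/40603 = 1515/(18318 - (-102185 + 6510)) - 42922/40603 = 1515/(18318 - 1*(-95675)) - 42922/40603 = 1515/(18318 + 95675) - 42922/40603 = 1515/113993 - 42922/40603 = -4831294001/4628457779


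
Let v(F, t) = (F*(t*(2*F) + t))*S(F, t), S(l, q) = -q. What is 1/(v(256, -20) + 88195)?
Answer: -1/52443005 ≈ -1.9068e-8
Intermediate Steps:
v(F, t) = -F*t*(t + 2*F*t) (v(F, t) = (F*(t*(2*F) + t))*(-t) = (F*(2*F*t + t))*(-t) = (F*(t + 2*F*t))*(-t) = -F*t*(t + 2*F*t))
1/(v(256, -20) + 88195) = 1/(-1*256*(-20)**2*(1 + 2*256) + 88195) = 1/(-1*256*400*(1 + 512) + 88195) = 1/(-1*256*400*513 + 88195) = 1/(-52531200 + 88195) = 1/(-52443005) = -1/52443005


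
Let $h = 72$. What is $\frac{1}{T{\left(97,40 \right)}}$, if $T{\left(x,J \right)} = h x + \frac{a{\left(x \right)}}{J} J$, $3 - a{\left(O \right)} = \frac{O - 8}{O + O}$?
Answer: $\frac{194}{1355389} \approx 0.00014313$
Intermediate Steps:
$a{\left(O \right)} = 3 - \frac{-8 + O}{2 O}$ ($a{\left(O \right)} = 3 - \frac{O - 8}{O + O} = 3 - \frac{-8 + O}{2 O}$)
$T{\left(x,J \right)} = \frac{5}{2} + \frac{4}{x} + 72 x$ ($T{\left(x,J \right)} = 72 x + \frac{\frac{5}{2} + \frac{4}{x}}{J} J = 72 x + \left(\frac{5}{2} + \frac{4}{x}\right) = \frac{5}{2} + \frac{4}{x} + 72 x$)
$\frac{1}{T{\left(97,40 \right)}} = \frac{1}{\frac{5}{2} + \frac{4}{97} + 72 \cdot 97} = \frac{1}{\frac{5}{2} + 4 \cdot \frac{1}{97} + 6984} = \frac{1}{\frac{5}{2} + \frac{4}{97} + 6984} = \frac{1}{\frac{1355389}{194}} = \frac{194}{1355389}$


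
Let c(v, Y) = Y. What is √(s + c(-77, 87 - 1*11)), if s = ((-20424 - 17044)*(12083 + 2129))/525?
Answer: 2*I*√2795390409/105 ≈ 1007.1*I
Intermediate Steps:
s = -532495216/525 (s = -37468*14212*(1/525) = -532495216*1/525 = -532495216/525 ≈ -1.0143e+6)
√(s + c(-77, 87 - 1*11)) = √(-532495216/525 + (87 - 1*11)) = √(-532495216/525 + (87 - 11)) = √(-532495216/525 + 76) = √(-532455316/525) = 2*I*√2795390409/105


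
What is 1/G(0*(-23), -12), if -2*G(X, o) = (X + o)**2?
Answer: -1/72 ≈ -0.013889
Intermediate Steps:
G(X, o) = -(X + o)**2/2
1/G(0*(-23), -12) = 1/(-(0*(-23) - 12)**2/2) = 1/(-(0 - 12)**2/2) = 1/(-1/2*(-12)**2) = 1/(-1/2*144) = 1/(-72) = -1/72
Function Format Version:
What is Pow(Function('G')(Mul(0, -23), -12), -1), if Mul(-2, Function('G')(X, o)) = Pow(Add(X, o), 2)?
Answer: Rational(-1, 72) ≈ -0.013889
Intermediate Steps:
Function('G')(X, o) = Mul(Rational(-1, 2), Pow(Add(X, o), 2))
Pow(Function('G')(Mul(0, -23), -12), -1) = Pow(Mul(Rational(-1, 2), Pow(Add(Mul(0, -23), -12), 2)), -1) = Pow(Mul(Rational(-1, 2), Pow(Add(0, -12), 2)), -1) = Pow(Mul(Rational(-1, 2), Pow(-12, 2)), -1) = Pow(Mul(Rational(-1, 2), 144), -1) = Pow(-72, -1) = Rational(-1, 72)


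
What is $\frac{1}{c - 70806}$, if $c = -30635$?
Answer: $- \frac{1}{101441} \approx -9.8579 \cdot 10^{-6}$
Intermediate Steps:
$\frac{1}{c - 70806} = \frac{1}{-30635 - 70806} = \frac{1}{-101441} = - \frac{1}{101441}$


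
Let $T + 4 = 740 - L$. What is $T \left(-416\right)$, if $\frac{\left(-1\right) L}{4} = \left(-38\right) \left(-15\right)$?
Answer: $-1254656$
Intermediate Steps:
$L = -2280$ ($L = - 4 \left(\left(-38\right) \left(-15\right)\right) = \left(-4\right) 570 = -2280$)
$T = 3016$ ($T = -4 + \left(740 - -2280\right) = -4 + \left(740 + 2280\right) = -4 + 3020 = 3016$)
$T \left(-416\right) = 3016 \left(-416\right) = -1254656$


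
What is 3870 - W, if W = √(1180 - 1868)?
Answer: 3870 - 4*I*√43 ≈ 3870.0 - 26.23*I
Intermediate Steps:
W = 4*I*√43 (W = √(-688) = 4*I*√43 ≈ 26.23*I)
3870 - W = 3870 - 4*I*√43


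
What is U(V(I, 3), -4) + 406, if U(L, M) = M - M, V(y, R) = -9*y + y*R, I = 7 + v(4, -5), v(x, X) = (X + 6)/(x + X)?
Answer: 406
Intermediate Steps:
v(x, X) = (6 + X)/(X + x)
I = 6 (I = 7 + (6 - 5)/(-5 + 4) = 7 + 1/(-1) = 7 - 1*1 = 7 - 1 = 6)
V(y, R) = -9*y + R*y
U(L, M) = 0
U(V(I, 3), -4) + 406 = 0 + 406 = 406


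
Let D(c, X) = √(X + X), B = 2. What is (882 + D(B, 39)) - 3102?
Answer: -2220 + √78 ≈ -2211.2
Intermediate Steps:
D(c, X) = √2*√X (D(c, X) = √(2*X) = √2*√X)
(882 + D(B, 39)) - 3102 = (882 + √2*√39) - 3102 = (882 + √78) - 3102 = -2220 + √78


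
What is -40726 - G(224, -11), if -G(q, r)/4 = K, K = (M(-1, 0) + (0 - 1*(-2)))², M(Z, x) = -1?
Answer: -40722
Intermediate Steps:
K = 1 (K = (-1 + (0 - 1*(-2)))² = (-1 + (0 + 2))² = (-1 + 2)² = 1² = 1)
G(q, r) = -4 (G(q, r) = -4*1 = -4)
-40726 - G(224, -11) = -40726 - 1*(-4) = -40726 + 4 = -40722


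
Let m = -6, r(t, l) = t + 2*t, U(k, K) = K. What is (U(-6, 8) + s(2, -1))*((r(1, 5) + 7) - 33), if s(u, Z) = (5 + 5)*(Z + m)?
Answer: 1426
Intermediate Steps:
r(t, l) = 3*t
s(u, Z) = -60 + 10*Z (s(u, Z) = (5 + 5)*(Z - 6) = 10*(-6 + Z) = -60 + 10*Z)
(U(-6, 8) + s(2, -1))*((r(1, 5) + 7) - 33) = (8 + (-60 + 10*(-1)))*((3*1 + 7) - 33) = (8 + (-60 - 10))*((3 + 7) - 33) = (8 - 70)*(10 - 33) = -62*(-23) = 1426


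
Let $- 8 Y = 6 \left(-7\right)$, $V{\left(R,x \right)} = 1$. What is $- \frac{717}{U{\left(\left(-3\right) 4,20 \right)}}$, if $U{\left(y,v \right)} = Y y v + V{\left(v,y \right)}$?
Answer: $\frac{717}{1259} \approx 0.5695$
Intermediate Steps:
$Y = \frac{21}{4}$ ($Y = - \frac{6 \left(-7\right)}{8} = \left(- \frac{1}{8}\right) \left(-42\right) = \frac{21}{4} \approx 5.25$)
$U{\left(y,v \right)} = 1 + \frac{21 v y}{4}$ ($U{\left(y,v \right)} = \frac{21 y}{4} v + 1 = \frac{21 v y}{4} + 1 = 1 + \frac{21 v y}{4}$)
$- \frac{717}{U{\left(\left(-3\right) 4,20 \right)}} = - \frac{717}{1 + \frac{21}{4} \cdot 20 \left(\left(-3\right) 4\right)} = - \frac{717}{1 + \frac{21}{4} \cdot 20 \left(-12\right)} = - \frac{717}{1 - 1260} = - \frac{717}{-1259} = \left(-717\right) \left(- \frac{1}{1259}\right) = \frac{717}{1259}$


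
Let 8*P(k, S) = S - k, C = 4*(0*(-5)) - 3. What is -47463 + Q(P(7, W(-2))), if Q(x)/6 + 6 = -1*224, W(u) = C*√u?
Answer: -48843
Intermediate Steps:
C = -3 (C = 4*0 - 3 = 0 - 3 = -3)
W(u) = -3*√u
P(k, S) = -k/8 + S/8 (P(k, S) = (S - k)/8 = -k/8 + S/8)
Q(x) = -1380 (Q(x) = -36 + 6*(-1*224) = -36 + 6*(-224) = -36 - 1344 = -1380)
-47463 + Q(P(7, W(-2))) = -47463 - 1380 = -48843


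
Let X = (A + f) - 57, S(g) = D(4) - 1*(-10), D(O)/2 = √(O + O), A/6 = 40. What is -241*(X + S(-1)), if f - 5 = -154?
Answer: -10604 - 964*√2 ≈ -11967.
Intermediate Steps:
A = 240 (A = 6*40 = 240)
f = -149 (f = 5 - 154 = -149)
D(O) = 2*√2*√O (D(O) = 2*√(O + O) = 2*√(2*O) = 2*(√2*√O) = 2*√2*√O)
S(g) = 10 + 4*√2 (S(g) = 2*√2*√4 - 1*(-10) = 2*√2*2 + 10 = 4*√2 + 10 = 10 + 4*√2)
X = 34 (X = (240 - 149) - 57 = 91 - 57 = 34)
-241*(X + S(-1)) = -241*(34 + (10 + 4*√2)) = -241*(44 + 4*√2) = -10604 - 964*√2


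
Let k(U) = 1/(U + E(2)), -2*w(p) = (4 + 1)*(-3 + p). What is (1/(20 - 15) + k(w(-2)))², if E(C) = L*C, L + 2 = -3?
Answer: 9/25 ≈ 0.36000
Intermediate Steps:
L = -5 (L = -2 - 3 = -5)
E(C) = -5*C
w(p) = 15/2 - 5*p/2 (w(p) = -(4 + 1)*(-3 + p)/2 = -5*(-3 + p)/2 = -(-15 + 5*p)/2 = 15/2 - 5*p/2)
k(U) = 1/(-10 + U) (k(U) = 1/(U - 5*2) = 1/(U - 10) = 1/(-10 + U))
(1/(20 - 15) + k(w(-2)))² = (1/(20 - 15) + 1/(-10 + (15/2 - 5/2*(-2))))² = (1/5 + 1/(-10 + (15/2 + 5)))² = (⅕ + 1/(-10 + 25/2))² = (⅕ + 1/(5/2))² = (⅕ + ⅖)² = (⅗)² = 9/25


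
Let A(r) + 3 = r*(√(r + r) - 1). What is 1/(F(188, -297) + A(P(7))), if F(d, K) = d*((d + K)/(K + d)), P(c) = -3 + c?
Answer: 181/32633 - 8*√2/32633 ≈ 0.0051998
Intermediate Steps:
F(d, K) = d (F(d, K) = d*((K + d)/(K + d)) = d*1 = d)
A(r) = -3 + r*(-1 + √2*√r) (A(r) = -3 + r*(√(r + r) - 1) = -3 + r*(√(2*r) - 1) = -3 + r*(√2*√r - 1) = -3 + r*(-1 + √2*√r))
1/(F(188, -297) + A(P(7))) = 1/(188 + (-3 - (-3 + 7) + √2*(-3 + 7)^(3/2))) = 1/(188 + (-3 - 1*4 + √2*4^(3/2))) = 1/(188 + (-3 - 4 + √2*8)) = 1/(188 + (-3 - 4 + 8*√2)) = 1/(188 + (-7 + 8*√2)) = 1/(181 + 8*√2)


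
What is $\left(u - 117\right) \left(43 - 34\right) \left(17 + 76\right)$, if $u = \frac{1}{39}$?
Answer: $- \frac{1272798}{13} \approx -97908.0$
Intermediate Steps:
$u = \frac{1}{39} \approx 0.025641$
$\left(u - 117\right) \left(43 - 34\right) \left(17 + 76\right) = \left(\frac{1}{39} - 117\right) \left(43 - 34\right) \left(17 + 76\right) = - \frac{4562 \cdot 9 \cdot 93}{39} = \left(- \frac{4562}{39}\right) 837 = - \frac{1272798}{13}$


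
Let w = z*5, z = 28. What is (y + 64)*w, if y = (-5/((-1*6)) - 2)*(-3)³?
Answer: 13370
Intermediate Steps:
w = 140 (w = 28*5 = 140)
y = 63/2 (y = (-5/(-6) - 2)*(-27) = (-5*(-⅙) - 2)*(-27) = (⅚ - 2)*(-27) = -7/6*(-27) = 63/2 ≈ 31.500)
(y + 64)*w = (63/2 + 64)*140 = (191/2)*140 = 13370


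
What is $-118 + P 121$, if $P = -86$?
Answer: $-10524$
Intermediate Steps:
$-118 + P 121 = -118 - 10406 = -10524$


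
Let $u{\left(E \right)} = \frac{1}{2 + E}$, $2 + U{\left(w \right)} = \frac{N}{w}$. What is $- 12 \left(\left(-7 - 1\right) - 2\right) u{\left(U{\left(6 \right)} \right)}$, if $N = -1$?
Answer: $-720$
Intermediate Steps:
$U{\left(w \right)} = -2 - \frac{1}{w}$
$- 12 \left(\left(-7 - 1\right) - 2\right) u{\left(U{\left(6 \right)} \right)} = \frac{\left(-12\right) \left(\left(-7 - 1\right) - 2\right)}{2 - \frac{13}{6}} = \frac{\left(-12\right) \left(-8 - 2\right)}{2 - \frac{13}{6}} = \frac{\left(-12\right) \left(-10\right)}{2 - \frac{13}{6}} = \frac{120}{2 - \frac{13}{6}} = \frac{120}{- \frac{1}{6}} = 120 \left(-6\right) = -720$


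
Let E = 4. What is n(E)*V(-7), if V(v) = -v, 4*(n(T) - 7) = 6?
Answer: 119/2 ≈ 59.500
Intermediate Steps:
n(T) = 17/2 (n(T) = 7 + (¼)*6 = 7 + 3/2 = 17/2)
n(E)*V(-7) = 17*(-1*(-7))/2 = (17/2)*7 = 119/2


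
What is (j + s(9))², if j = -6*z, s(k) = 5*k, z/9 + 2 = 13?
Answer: 301401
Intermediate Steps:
z = 99 (z = -18 + 9*13 = -18 + 117 = 99)
j = -594 (j = -6*99 = -594)
(j + s(9))² = (-594 + 5*9)² = (-594 + 45)² = (-549)² = 301401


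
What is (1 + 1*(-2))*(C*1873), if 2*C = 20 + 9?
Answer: -54317/2 ≈ -27159.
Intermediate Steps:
C = 29/2 (C = (20 + 9)/2 = (½)*29 = 29/2 ≈ 14.500)
(1 + 1*(-2))*(C*1873) = (1 + 1*(-2))*((29/2)*1873) = (1 - 2)*(54317/2) = -1*54317/2 = -54317/2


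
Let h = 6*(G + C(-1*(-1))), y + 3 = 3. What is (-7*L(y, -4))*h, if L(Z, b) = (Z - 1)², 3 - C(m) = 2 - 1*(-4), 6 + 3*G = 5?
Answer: 140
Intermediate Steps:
y = 0 (y = -3 + 3 = 0)
G = -⅓ (G = -2 + (⅓)*5 = -2 + 5/3 = -⅓ ≈ -0.33333)
C(m) = -3 (C(m) = 3 - (2 - 1*(-4)) = 3 - (2 + 4) = 3 - 1*6 = 3 - 6 = -3)
h = -20 (h = 6*(-⅓ - 3) = 6*(-10/3) = -20)
L(Z, b) = (-1 + Z)²
(-7*L(y, -4))*h = -7*(-1 + 0)²*(-20) = -7*(-1)²*(-20) = -7*1*(-20) = -7*(-20) = 140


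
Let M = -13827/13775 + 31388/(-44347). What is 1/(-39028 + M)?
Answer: -610879925/23842467268569 ≈ -2.5621e-5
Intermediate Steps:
M = -1045555669/610879925 (M = -13827*1/13775 + 31388*(-1/44347) = -13827/13775 - 31388/44347 = -1045555669/610879925 ≈ -1.7116)
1/(-39028 + M) = 1/(-39028 - 1045555669/610879925) = 1/(-23842467268569/610879925) = -610879925/23842467268569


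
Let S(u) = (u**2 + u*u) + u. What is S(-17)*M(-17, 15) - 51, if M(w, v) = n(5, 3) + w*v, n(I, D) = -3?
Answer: -144789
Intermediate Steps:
S(u) = u + 2*u**2 (S(u) = (u**2 + u**2) + u = 2*u**2 + u = u + 2*u**2)
M(w, v) = -3 + v*w (M(w, v) = -3 + w*v = -3 + v*w)
S(-17)*M(-17, 15) - 51 = (-17*(1 + 2*(-17)))*(-3 + 15*(-17)) - 51 = (-17*(1 - 34))*(-3 - 255) - 51 = -17*(-33)*(-258) - 51 = 561*(-258) - 51 = -144738 - 51 = -144789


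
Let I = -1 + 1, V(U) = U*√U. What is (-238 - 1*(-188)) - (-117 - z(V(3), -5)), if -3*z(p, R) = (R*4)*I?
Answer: 67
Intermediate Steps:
V(U) = U^(3/2)
I = 0
z(p, R) = 0 (z(p, R) = -R*4*0/3 = -4*R*0/3 = -⅓*0 = 0)
(-238 - 1*(-188)) - (-117 - z(V(3), -5)) = (-238 - 1*(-188)) - (-117 - 1*0) = (-238 + 188) - (-117 + 0) = -50 - 1*(-117) = -50 + 117 = 67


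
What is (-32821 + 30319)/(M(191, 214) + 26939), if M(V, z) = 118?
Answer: -834/9019 ≈ -0.092471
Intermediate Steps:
(-32821 + 30319)/(M(191, 214) + 26939) = (-32821 + 30319)/(118 + 26939) = -2502/27057 = -2502*1/27057 = -834/9019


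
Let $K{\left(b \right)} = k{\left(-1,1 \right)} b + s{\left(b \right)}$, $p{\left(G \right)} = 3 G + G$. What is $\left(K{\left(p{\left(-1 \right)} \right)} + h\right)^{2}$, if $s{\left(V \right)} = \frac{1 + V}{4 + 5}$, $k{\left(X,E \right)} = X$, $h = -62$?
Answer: $\frac{30625}{9} \approx 3402.8$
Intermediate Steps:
$s{\left(V \right)} = \frac{1}{9} + \frac{V}{9}$ ($s{\left(V \right)} = \frac{1 + V}{9} = \left(1 + V\right) \frac{1}{9} = \frac{1}{9} + \frac{V}{9}$)
$p{\left(G \right)} = 4 G$
$K{\left(b \right)} = \frac{1}{9} - \frac{8 b}{9}$ ($K{\left(b \right)} = - b + \left(\frac{1}{9} + \frac{b}{9}\right) = \frac{1}{9} - \frac{8 b}{9}$)
$\left(K{\left(p{\left(-1 \right)} \right)} + h\right)^{2} = \left(\left(\frac{1}{9} - \frac{8 \cdot 4 \left(-1\right)}{9}\right) - 62\right)^{2} = \left(\left(\frac{1}{9} - - \frac{32}{9}\right) - 62\right)^{2} = \left(\left(\frac{1}{9} + \frac{32}{9}\right) - 62\right)^{2} = \left(\frac{11}{3} - 62\right)^{2} = \left(- \frac{175}{3}\right)^{2} = \frac{30625}{9}$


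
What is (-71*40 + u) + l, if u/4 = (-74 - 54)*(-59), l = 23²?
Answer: 27897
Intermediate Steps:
l = 529
u = 30208 (u = 4*((-74 - 54)*(-59)) = 4*(-128*(-59)) = 4*7552 = 30208)
(-71*40 + u) + l = (-71*40 + 30208) + 529 = (-2840 + 30208) + 529 = 27368 + 529 = 27897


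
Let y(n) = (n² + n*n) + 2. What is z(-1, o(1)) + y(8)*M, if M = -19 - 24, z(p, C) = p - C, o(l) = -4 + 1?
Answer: -5588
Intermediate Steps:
o(l) = -3
y(n) = 2 + 2*n² (y(n) = (n² + n²) + 2 = 2*n² + 2 = 2 + 2*n²)
M = -43
z(-1, o(1)) + y(8)*M = (-1 - 1*(-3)) + (2 + 2*8²)*(-43) = (-1 + 3) + (2 + 2*64)*(-43) = 2 + (2 + 128)*(-43) = 2 + 130*(-43) = 2 - 5590 = -5588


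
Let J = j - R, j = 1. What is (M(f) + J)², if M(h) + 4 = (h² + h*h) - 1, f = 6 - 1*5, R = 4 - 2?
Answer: 16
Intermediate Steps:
R = 2
f = 1 (f = 6 - 5 = 1)
J = -1 (J = 1 - 1*2 = 1 - 2 = -1)
M(h) = -5 + 2*h² (M(h) = -4 + ((h² + h*h) - 1) = -4 + ((h² + h²) - 1) = -4 + (2*h² - 1) = -4 + (-1 + 2*h²) = -5 + 2*h²)
(M(f) + J)² = ((-5 + 2*1²) - 1)² = ((-5 + 2*1) - 1)² = ((-5 + 2) - 1)² = (-3 - 1)² = (-4)² = 16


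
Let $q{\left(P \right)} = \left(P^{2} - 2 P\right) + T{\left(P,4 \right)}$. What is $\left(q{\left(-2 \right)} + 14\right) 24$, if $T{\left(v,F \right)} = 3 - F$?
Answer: $504$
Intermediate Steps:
$q{\left(P \right)} = -1 + P^{2} - 2 P$ ($q{\left(P \right)} = \left(P^{2} - 2 P\right) + \left(3 - 4\right) = \left(P^{2} - 2 P\right) - 1 = -1 + P^{2} - 2 P$)
$\left(q{\left(-2 \right)} + 14\right) 24 = \left(\left(-1 + \left(-2\right)^{2} - -4\right) + 14\right) 24 = \left(\left(-1 + 4 + 4\right) + 14\right) 24 = \left(7 + 14\right) 24 = 21 \cdot 24 = 504$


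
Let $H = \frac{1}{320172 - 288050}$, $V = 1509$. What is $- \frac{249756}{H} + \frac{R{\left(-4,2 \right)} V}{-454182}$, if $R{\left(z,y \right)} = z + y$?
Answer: $- \frac{607291462975201}{75697} \approx -8.0227 \cdot 10^{9}$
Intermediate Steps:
$R{\left(z,y \right)} = y + z$
$H = \frac{1}{32122} \approx 3.1131 \cdot 10^{-5}$
$- \frac{249756}{H} + \frac{R{\left(-4,2 \right)} V}{-454182} = - 249756 \frac{1}{\frac{1}{32122}} + \frac{\left(2 - 4\right) 1509}{-454182} = \left(-249756\right) 32122 + \left(-2\right) 1509 \left(- \frac{1}{454182}\right) = -8022662232 - - \frac{503}{75697} = -8022662232 + \frac{503}{75697} = - \frac{607291462975201}{75697}$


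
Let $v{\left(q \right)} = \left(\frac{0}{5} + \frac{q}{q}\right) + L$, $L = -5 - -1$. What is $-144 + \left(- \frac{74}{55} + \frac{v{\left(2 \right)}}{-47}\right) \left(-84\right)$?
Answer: $- \frac{93948}{2585} \approx -36.344$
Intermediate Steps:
$L = -4$ ($L = -5 + 1 = -4$)
$v{\left(q \right)} = -3$ ($v{\left(q \right)} = \left(\frac{0}{5} + \frac{q}{q}\right) - 4 = \left(0 \cdot \frac{1}{5} + 1\right) - 4 = \left(0 + 1\right) - 4 = 1 - 4 = -3$)
$-144 + \left(- \frac{74}{55} + \frac{v{\left(2 \right)}}{-47}\right) \left(-84\right) = -144 + \left(- \frac{74}{55} - \frac{3}{-47}\right) \left(-84\right) = -144 + \left(\left(-74\right) \frac{1}{55} - - \frac{3}{47}\right) \left(-84\right) = -144 + \left(- \frac{74}{55} + \frac{3}{47}\right) \left(-84\right) = -144 - - \frac{278292}{2585} = -144 + \frac{278292}{2585} = - \frac{93948}{2585}$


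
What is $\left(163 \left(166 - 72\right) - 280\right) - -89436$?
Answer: $104478$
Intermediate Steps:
$\left(163 \left(166 - 72\right) - 280\right) - -89436 = \left(163 \cdot 94 - 280\right) + 89436 = \left(15322 - 280\right) + 89436 = 15042 + 89436 = 104478$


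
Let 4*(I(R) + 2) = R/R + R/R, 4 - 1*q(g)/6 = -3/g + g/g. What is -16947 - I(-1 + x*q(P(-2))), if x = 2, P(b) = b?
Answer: -33891/2 ≈ -16946.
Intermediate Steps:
q(g) = 18 + 18/g (q(g) = 24 - 6*(-3/g + g/g) = 24 - 6*(-3/g + 1) = 24 - 6*(1 - 3/g) = 24 + (-6 + 18/g) = 18 + 18/g)
I(R) = -3/2 (I(R) = -2 + (R/R + R/R)/4 = -2 + (1 + 1)/4 = -2 + (¼)*2 = -2 + ½ = -3/2)
-16947 - I(-1 + x*q(P(-2))) = -16947 - 1*(-3/2) = -16947 + 3/2 = -33891/2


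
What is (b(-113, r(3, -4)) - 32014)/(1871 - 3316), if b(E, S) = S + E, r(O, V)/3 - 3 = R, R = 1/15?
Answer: 160589/7225 ≈ 22.227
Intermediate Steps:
R = 1/15 ≈ 0.066667
r(O, V) = 46/5 (r(O, V) = 9 + 3*(1/15) = 9 + 1/5 = 46/5)
b(E, S) = E + S
(b(-113, r(3, -4)) - 32014)/(1871 - 3316) = ((-113 + 46/5) - 32014)/(1871 - 3316) = (-519/5 - 32014)/(-1445) = -160589/5*(-1/1445) = 160589/7225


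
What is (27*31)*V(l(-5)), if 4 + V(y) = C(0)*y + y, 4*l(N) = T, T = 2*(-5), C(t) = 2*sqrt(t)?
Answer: -10881/2 ≈ -5440.5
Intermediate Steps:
T = -10
l(N) = -5/2 (l(N) = (1/4)*(-10) = -5/2)
V(y) = -4 + y (V(y) = -4 + ((2*sqrt(0))*y + y) = -4 + ((2*0)*y + y) = -4 + (0*y + y) = -4 + (0 + y) = -4 + y)
(27*31)*V(l(-5)) = (27*31)*(-4 - 5/2) = 837*(-13/2) = -10881/2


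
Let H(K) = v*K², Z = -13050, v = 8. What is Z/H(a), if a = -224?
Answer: -6525/200704 ≈ -0.032511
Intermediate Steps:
H(K) = 8*K²
Z/H(a) = -13050/(8*(-224)²) = -13050/(8*50176) = -13050/401408 = -13050*1/401408 = -6525/200704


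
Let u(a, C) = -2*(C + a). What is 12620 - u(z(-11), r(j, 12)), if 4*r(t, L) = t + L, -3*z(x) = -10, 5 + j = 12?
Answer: 75817/6 ≈ 12636.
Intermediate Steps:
j = 7 (j = -5 + 12 = 7)
z(x) = 10/3 (z(x) = -⅓*(-10) = 10/3)
r(t, L) = L/4 + t/4 (r(t, L) = (t + L)/4 = (L + t)/4 = L/4 + t/4)
u(a, C) = -2*C - 2*a
12620 - u(z(-11), r(j, 12)) = 12620 - (-2*((¼)*12 + (¼)*7) - 2*10/3) = 12620 - (-2*(3 + 7/4) - 20/3) = 12620 - (-2*19/4 - 20/3) = 12620 - (-19/2 - 20/3) = 12620 - 1*(-97/6) = 12620 + 97/6 = 75817/6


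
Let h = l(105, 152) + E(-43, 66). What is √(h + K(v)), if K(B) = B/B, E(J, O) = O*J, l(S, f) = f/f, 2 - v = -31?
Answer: 2*I*√709 ≈ 53.254*I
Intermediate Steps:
v = 33 (v = 2 - 1*(-31) = 2 + 31 = 33)
l(S, f) = 1
E(J, O) = J*O
K(B) = 1
h = -2837 (h = 1 - 43*66 = 1 - 2838 = -2837)
√(h + K(v)) = √(-2837 + 1) = √(-2836) = 2*I*√709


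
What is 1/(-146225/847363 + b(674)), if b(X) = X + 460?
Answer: 847363/960763417 ≈ 0.00088197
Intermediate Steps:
b(X) = 460 + X
1/(-146225/847363 + b(674)) = 1/(-146225/847363 + (460 + 674)) = 1/(-146225*1/847363 + 1134) = 1/(-146225/847363 + 1134) = 1/(960763417/847363) = 847363/960763417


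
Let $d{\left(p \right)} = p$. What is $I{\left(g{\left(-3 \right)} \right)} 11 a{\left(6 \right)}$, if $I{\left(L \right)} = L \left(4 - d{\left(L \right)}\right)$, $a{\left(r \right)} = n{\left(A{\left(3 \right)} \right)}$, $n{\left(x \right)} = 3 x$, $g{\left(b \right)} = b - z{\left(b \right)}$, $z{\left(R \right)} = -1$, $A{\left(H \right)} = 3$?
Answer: $-1188$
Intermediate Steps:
$g{\left(b \right)} = 1 + b$ ($g{\left(b \right)} = b - -1 = b + 1 = 1 + b$)
$a{\left(r \right)} = 9$ ($a{\left(r \right)} = 3 \cdot 3 = 9$)
$I{\left(L \right)} = L \left(4 - L\right)$
$I{\left(g{\left(-3 \right)} \right)} 11 a{\left(6 \right)} = \left(1 - 3\right) \left(4 - \left(1 - 3\right)\right) 11 \cdot 9 = - 2 \left(4 - -2\right) 11 \cdot 9 = - 2 \left(4 + 2\right) 11 \cdot 9 = \left(-2\right) 6 \cdot 11 \cdot 9 = \left(-12\right) 11 \cdot 9 = \left(-132\right) 9 = -1188$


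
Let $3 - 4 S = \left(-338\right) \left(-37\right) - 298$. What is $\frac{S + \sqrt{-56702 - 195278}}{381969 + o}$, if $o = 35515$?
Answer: $- \frac{12205}{1669936} + \frac{i \sqrt{62995}}{208742} \approx -0.0073087 + 0.0012024 i$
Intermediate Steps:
$S = - \frac{12205}{4}$ ($S = \frac{3}{4} - \frac{\left(-338\right) \left(-37\right) - 298}{4} = \frac{3}{4} - \frac{12506 - 298}{4} = \frac{3}{4} - 3052 = - \frac{12205}{4} \approx -3051.3$)
$\frac{S + \sqrt{-56702 - 195278}}{381969 + o} = \frac{- \frac{12205}{4} + \sqrt{-56702 - 195278}}{381969 + 35515} = \frac{- \frac{12205}{4} + \sqrt{-251980}}{417484} = \left(- \frac{12205}{4} + 2 i \sqrt{62995}\right) \frac{1}{417484} = - \frac{12205}{1669936} + \frac{i \sqrt{62995}}{208742}$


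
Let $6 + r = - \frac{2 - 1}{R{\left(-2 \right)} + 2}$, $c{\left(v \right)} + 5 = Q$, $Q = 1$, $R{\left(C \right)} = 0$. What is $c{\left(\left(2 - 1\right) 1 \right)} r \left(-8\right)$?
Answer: $-208$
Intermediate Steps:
$c{\left(v \right)} = -4$ ($c{\left(v \right)} = -5 + 1 = -4$)
$r = - \frac{13}{2}$ ($r = -6 - \frac{2 - 1}{0 + 2} = -6 - 1 \cdot \frac{1}{2} = -6 - \frac{1}{2} = - \frac{13}{2} \approx -6.5$)
$c{\left(\left(2 - 1\right) 1 \right)} r \left(-8\right) = \left(-4\right) \left(- \frac{13}{2}\right) \left(-8\right) = 26 \left(-8\right) = -208$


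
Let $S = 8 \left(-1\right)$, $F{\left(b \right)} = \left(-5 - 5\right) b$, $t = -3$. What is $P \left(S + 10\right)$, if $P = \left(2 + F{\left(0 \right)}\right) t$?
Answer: $-12$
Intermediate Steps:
$F{\left(b \right)} = - 10 b$
$S = -8$
$P = -6$ ($P = \left(2 - 0\right) \left(-3\right) = \left(2 + 0\right) \left(-3\right) = 2 \left(-3\right) = -6$)
$P \left(S + 10\right) = - 6 \left(-8 + 10\right) = \left(-6\right) 2 = -12$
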